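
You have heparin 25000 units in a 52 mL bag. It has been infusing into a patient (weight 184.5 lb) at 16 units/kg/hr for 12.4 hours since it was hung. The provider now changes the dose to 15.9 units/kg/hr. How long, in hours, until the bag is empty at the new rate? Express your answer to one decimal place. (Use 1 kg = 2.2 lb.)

6.3 hours

Initial rate:
Weight = 184.5 lb ÷ 2.2 lb/kg = 83.86364 kg
Dose = 16 units/kg/hr × 83.86364 kg = 1341.818 units/hr
Concentration = 25000 units ÷ 52 mL = 480.7692 units/mL
Rate = 1341.818 units/hr ÷ 480.7692 units/mL = 2.790982 mL/hr
Volume infused so far = 2.790982 mL/hr × 12.4 hr = 34.60817 mL
Volume remaining = 52 − 34.60817 = 17.39183 mL
New rate:
Dose = 15.9 units/kg/hr × 83.86364 kg = 1333.432 units/hr
Rate = 1333.432 units/hr ÷ 480.7692 units/mL = 2.773538 mL/hr
Time remaining = 17.39183 mL ÷ 2.773538 mL/hr = 6.270628 hr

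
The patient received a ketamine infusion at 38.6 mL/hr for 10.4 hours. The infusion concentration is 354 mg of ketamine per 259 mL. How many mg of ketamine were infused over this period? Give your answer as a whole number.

Concentration = 354 mg ÷ 259 mL = 1.366795 mg/mL
Drug rate = 38.6 mL/hr × 1.366795 mg/mL = 52.7583 mg/hr
Total = 52.7583 mg/hr × 10.4 hr = 548.6863 mg

549 mg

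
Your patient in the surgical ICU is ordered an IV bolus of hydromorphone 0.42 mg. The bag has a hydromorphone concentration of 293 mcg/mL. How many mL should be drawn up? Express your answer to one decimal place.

Concentration = 293 mcg/mL = 0.293 mg/mL
Volume = 0.42 mg ÷ 0.293 mg/mL = 1.433447 mL

1.4 mL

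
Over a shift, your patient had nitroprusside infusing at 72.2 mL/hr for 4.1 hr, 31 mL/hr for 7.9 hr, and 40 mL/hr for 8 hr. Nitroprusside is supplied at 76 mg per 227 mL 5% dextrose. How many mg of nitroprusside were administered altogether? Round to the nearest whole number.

Concentration = 76 mg ÷ 227 mL = 0.3348018 mg/mL
Stage 1: 72.2 mL/hr × 4.1 hr = 296.02 mL → 296.02 mL × 0.3348018 mg/mL = 99.10802 mg
Stage 2: 31 mL/hr × 7.9 hr = 244.9 mL → 244.9 mL × 0.3348018 mg/mL = 81.99295 mg
Stage 3: 40 mL/hr × 8 hr = 320 mL → 320 mL × 0.3348018 mg/mL = 107.1366 mg
Total = 99.10802 + 81.99295 + 107.1366 = 288.2375 mg

288 mg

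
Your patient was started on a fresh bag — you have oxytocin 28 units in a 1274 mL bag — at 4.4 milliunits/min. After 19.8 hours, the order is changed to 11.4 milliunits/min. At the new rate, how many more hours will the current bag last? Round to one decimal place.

Initial rate:
4.4 milliunits/min × 60 min/hr = 264 milliunits/hr
Concentration = 28 units ÷ 1274 mL = 0.02197802 units/mL = 21.97802 milliunits/mL
Rate = 264 milliunits/hr ÷ 21.97802 milliunits/mL = 12.012 mL/hr
Volume infused so far = 12.012 mL/hr × 19.8 hr = 237.8376 mL
Volume remaining = 1274 − 237.8376 = 1036.162 mL
New rate:
11.4 milliunits/min × 60 min/hr = 684 milliunits/hr
Rate = 684 milliunits/hr ÷ 21.97802 milliunits/mL = 31.122 mL/hr
Time remaining = 1036.162 mL ÷ 31.122 mL/hr = 33.29357 hr

33.3 hours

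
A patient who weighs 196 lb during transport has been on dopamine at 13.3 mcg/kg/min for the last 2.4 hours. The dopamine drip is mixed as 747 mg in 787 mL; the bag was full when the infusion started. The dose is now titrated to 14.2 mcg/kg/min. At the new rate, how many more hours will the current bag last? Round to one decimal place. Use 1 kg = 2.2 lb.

7.6 hours

Initial rate:
Weight = 196 lb ÷ 2.2 lb/kg = 89.09091 kg
Dose = 13.3 mcg/kg/min × 89.09091 kg = 1184.909 mcg/min
1184.909 mcg/min × 60 min/hr = 71094.55 mcg/hr
Concentration = 747 mg ÷ 787 mL = 0.9491741 mg/mL = 949.1741 mcg/mL
Rate = 71094.55 mcg/hr ÷ 949.1741 mcg/mL = 74.90148 mL/hr
Volume infused so far = 74.90148 mL/hr × 2.4 hr = 179.7636 mL
Volume remaining = 787 − 179.7636 = 607.2364 mL
New rate:
Dose = 14.2 mcg/kg/min × 89.09091 kg = 1265.091 mcg/min
1265.091 mcg/min × 60 min/hr = 75905.45 mcg/hr
Rate = 75905.45 mcg/hr ÷ 949.1741 mcg/mL = 79.97 mL/hr
Time remaining = 607.2364 mL ÷ 79.97 mL/hr = 7.593303 hr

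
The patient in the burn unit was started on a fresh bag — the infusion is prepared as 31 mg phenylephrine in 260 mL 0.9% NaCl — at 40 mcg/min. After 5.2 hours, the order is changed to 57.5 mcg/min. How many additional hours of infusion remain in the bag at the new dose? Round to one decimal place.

5.4 hours

Initial rate:
40 mcg/min × 60 min/hr = 2400 mcg/hr
Concentration = 31 mg ÷ 260 mL = 0.1192308 mg/mL = 119.2308 mcg/mL
Rate = 2400 mcg/hr ÷ 119.2308 mcg/mL = 20.12903 mL/hr
Volume infused so far = 20.12903 mL/hr × 5.2 hr = 104.671 mL
Volume remaining = 260 − 104.671 = 155.329 mL
New rate:
57.5 mcg/min × 60 min/hr = 3450 mcg/hr
Rate = 3450 mcg/hr ÷ 119.2308 mcg/mL = 28.93548 mL/hr
Time remaining = 155.329 mL ÷ 28.93548 mL/hr = 5.368116 hr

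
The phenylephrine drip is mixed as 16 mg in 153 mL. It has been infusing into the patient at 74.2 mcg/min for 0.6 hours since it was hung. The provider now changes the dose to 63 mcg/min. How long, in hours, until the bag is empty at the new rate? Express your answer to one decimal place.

3.5 hours

Initial rate:
74.2 mcg/min × 60 min/hr = 4452 mcg/hr
Concentration = 16 mg ÷ 153 mL = 0.1045752 mg/mL = 104.5752 mcg/mL
Rate = 4452 mcg/hr ÷ 104.5752 mcg/mL = 42.57225 mL/hr
Volume infused so far = 42.57225 mL/hr × 0.6 hr = 25.54335 mL
Volume remaining = 153 − 25.54335 = 127.4566 mL
New rate:
63 mcg/min × 60 min/hr = 3780 mcg/hr
Rate = 3780 mcg/hr ÷ 104.5752 mcg/mL = 36.14625 mL/hr
Time remaining = 127.4566 mL ÷ 36.14625 mL/hr = 3.526138 hr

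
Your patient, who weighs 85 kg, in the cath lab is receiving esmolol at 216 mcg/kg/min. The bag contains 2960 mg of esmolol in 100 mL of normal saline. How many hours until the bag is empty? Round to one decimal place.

2.7 hours

Dose = 216 mcg/kg/min × 85 kg = 18360 mcg/min
18360 mcg/min × 60 min/hr = 1101600 mcg/hr
Concentration = 2960 mg ÷ 100 mL = 29.6 mg/mL = 29600 mcg/mL
Rate = 1101600 mcg/hr ÷ 29600 mcg/mL = 37.21622 mL/hr
Duration = 100 mL ÷ 37.21622 mL/hr = 2.687001 hr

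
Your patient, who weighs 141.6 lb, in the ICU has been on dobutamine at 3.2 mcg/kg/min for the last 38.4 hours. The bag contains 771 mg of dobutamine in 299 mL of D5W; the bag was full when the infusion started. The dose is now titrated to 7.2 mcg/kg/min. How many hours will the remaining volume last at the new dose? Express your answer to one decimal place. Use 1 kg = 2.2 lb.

Initial rate:
Weight = 141.6 lb ÷ 2.2 lb/kg = 64.36364 kg
Dose = 3.2 mcg/kg/min × 64.36364 kg = 205.9636 mcg/min
205.9636 mcg/min × 60 min/hr = 12357.82 mcg/hr
Concentration = 771 mg ÷ 299 mL = 2.578595 mg/mL = 2578.595 mcg/mL
Rate = 12357.82 mcg/hr ÷ 2578.595 mcg/mL = 4.792461 mL/hr
Volume infused so far = 4.792461 mL/hr × 38.4 hr = 184.0305 mL
Volume remaining = 299 − 184.0305 = 114.9695 mL
New rate:
Dose = 7.2 mcg/kg/min × 64.36364 kg = 463.4182 mcg/min
463.4182 mcg/min × 60 min/hr = 27805.09 mcg/hr
Rate = 27805.09 mcg/hr ÷ 2578.595 mcg/mL = 10.78304 mL/hr
Time remaining = 114.9695 mL ÷ 10.78304 mL/hr = 10.66207 hr

10.7 hours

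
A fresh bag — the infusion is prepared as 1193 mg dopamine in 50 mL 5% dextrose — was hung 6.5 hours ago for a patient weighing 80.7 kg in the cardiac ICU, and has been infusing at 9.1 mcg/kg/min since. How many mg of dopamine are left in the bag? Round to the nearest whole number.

Dose = 9.1 mcg/kg/min × 80.7 kg = 734.37 mcg/min
734.37 mcg/min × 60 min/hr = 44062.2 mcg/hr
Concentration = 1193 mg ÷ 50 mL = 23.86 mg/mL = 23860 mcg/mL
Rate = 44062.2 mcg/hr ÷ 23860 mcg/mL = 1.846697 mL/hr
Volume infused = 1.846697 mL/hr × 6.5 hr = 12.00353 mL
Volume remaining = 50 − 12.00353 = 37.99647 mL
Drug remaining = 37.99647 mL × 23860 mcg/mL = 906595.7 mcg = 906.5957 mg

907 mg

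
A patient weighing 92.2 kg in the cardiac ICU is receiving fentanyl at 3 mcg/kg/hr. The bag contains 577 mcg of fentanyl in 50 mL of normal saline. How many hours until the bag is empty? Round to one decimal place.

2.1 hours

Dose = 3 mcg/kg/hr × 92.2 kg = 276.6 mcg/hr
Concentration = 577 mcg ÷ 50 mL = 11.54 mcg/mL
Rate = 276.6 mcg/hr ÷ 11.54 mcg/mL = 23.9688 mL/hr
Duration = 50 mL ÷ 23.9688 mL/hr = 2.086045 hr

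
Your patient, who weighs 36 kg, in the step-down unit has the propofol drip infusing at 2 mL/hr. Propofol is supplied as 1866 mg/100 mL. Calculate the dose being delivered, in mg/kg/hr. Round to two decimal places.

1.04 mg/kg/hr

Concentration = 1866 mg ÷ 100 mL = 18.66 mg/mL
Drug rate = 2 mL/hr × 18.66 mg/mL = 37.32 mg/hr
37.32 mg/hr ÷ 36 kg = 1.036667 mg/kg/hr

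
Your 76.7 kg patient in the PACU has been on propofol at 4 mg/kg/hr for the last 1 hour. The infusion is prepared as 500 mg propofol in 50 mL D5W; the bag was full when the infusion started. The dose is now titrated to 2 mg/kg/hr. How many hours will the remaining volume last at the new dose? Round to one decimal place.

1.3 hours

Initial rate:
Dose = 4 mg/kg/hr × 76.7 kg = 306.8 mg/hr
Concentration = 500 mg ÷ 50 mL = 10 mg/mL
Rate = 306.8 mg/hr ÷ 10 mg/mL = 30.68 mL/hr
Volume infused so far = 30.68 mL/hr × 1 hr = 30.68 mL
Volume remaining = 50 − 30.68 = 19.32 mL
New rate:
Dose = 2 mg/kg/hr × 76.7 kg = 153.4 mg/hr
Rate = 153.4 mg/hr ÷ 10 mg/mL = 15.34 mL/hr
Time remaining = 19.32 mL ÷ 15.34 mL/hr = 1.259452 hr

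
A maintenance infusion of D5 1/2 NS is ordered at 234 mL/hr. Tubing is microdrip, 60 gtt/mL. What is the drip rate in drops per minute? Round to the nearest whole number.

234 gtt/min

234 mL/hr ÷ 60 min/hr = 3.9 mL/min
3.9 mL/min × 60 gtt/mL = 234 gtt/min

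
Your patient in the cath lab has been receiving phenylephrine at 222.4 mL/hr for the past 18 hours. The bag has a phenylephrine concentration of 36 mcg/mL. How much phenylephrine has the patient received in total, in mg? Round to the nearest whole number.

144 mg

Drug rate = 222.4 mL/hr × 36 mcg/mL = 8006.4 mcg/hr
Total = 8006.4 mcg/hr × 18 hr = 144115.2 mcg = 144.1152 mg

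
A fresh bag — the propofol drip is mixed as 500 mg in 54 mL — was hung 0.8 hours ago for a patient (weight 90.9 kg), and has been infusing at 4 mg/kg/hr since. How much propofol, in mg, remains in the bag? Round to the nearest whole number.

Dose = 4 mg/kg/hr × 90.9 kg = 363.6 mg/hr
Concentration = 500 mg ÷ 54 mL = 9.259259 mg/mL
Rate = 363.6 mg/hr ÷ 9.259259 mg/mL = 39.2688 mL/hr
Volume infused = 39.2688 mL/hr × 0.8 hr = 31.41504 mL
Volume remaining = 54 − 31.41504 = 22.58496 mL
Drug remaining = 22.58496 mL × 9.259259 mg/mL = 209.12 mg

209 mg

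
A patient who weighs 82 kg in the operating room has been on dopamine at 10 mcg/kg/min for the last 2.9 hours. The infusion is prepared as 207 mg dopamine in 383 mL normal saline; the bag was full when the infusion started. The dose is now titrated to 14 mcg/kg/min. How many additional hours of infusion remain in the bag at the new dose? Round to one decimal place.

Initial rate:
Dose = 10 mcg/kg/min × 82 kg = 820 mcg/min
820 mcg/min × 60 min/hr = 49200 mcg/hr
Concentration = 207 mg ÷ 383 mL = 0.54047 mg/mL = 540.47 mcg/mL
Rate = 49200 mcg/hr ÷ 540.47 mcg/mL = 91.03188 mL/hr
Volume infused so far = 91.03188 mL/hr × 2.9 hr = 263.9925 mL
Volume remaining = 383 − 263.9925 = 119.0075 mL
New rate:
Dose = 14 mcg/kg/min × 82 kg = 1148 mcg/min
1148 mcg/min × 60 min/hr = 68880 mcg/hr
Rate = 68880 mcg/hr ÷ 540.47 mcg/mL = 127.4446 mL/hr
Time remaining = 119.0075 mL ÷ 127.4446 mL/hr = 0.9337979 hr

0.9 hours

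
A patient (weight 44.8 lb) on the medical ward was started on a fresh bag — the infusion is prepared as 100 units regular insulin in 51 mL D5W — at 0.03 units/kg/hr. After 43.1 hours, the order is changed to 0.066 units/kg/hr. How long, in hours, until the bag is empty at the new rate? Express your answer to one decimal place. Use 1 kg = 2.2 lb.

Initial rate:
Weight = 44.8 lb ÷ 2.2 lb/kg = 20.36364 kg
Dose = 0.03 units/kg/hr × 20.36364 kg = 0.6109091 units/hr
Concentration = 100 units ÷ 51 mL = 1.960784 units/mL
Rate = 0.6109091 units/hr ÷ 1.960784 units/mL = 0.3115636 mL/hr
Volume infused so far = 0.3115636 mL/hr × 43.1 hr = 13.42839 mL
Volume remaining = 51 − 13.42839 = 37.57161 mL
New rate:
Dose = 0.066 units/kg/hr × 20.36364 kg = 1.344 units/hr
Rate = 1.344 units/hr ÷ 1.960784 units/mL = 0.68544 mL/hr
Time remaining = 37.57161 mL ÷ 0.68544 mL/hr = 54.81385 hr

54.8 hours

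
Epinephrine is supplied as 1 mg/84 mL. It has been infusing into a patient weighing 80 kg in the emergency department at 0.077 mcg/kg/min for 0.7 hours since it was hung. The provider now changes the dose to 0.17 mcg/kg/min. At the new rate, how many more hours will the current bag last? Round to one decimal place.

Initial rate:
Dose = 0.077 mcg/kg/min × 80 kg = 6.16 mcg/min
6.16 mcg/min × 60 min/hr = 369.6 mcg/hr
Concentration = 1 mg ÷ 84 mL = 0.01190476 mg/mL = 11.90476 mcg/mL
Rate = 369.6 mcg/hr ÷ 11.90476 mcg/mL = 31.0464 mL/hr
Volume infused so far = 31.0464 mL/hr × 0.7 hr = 21.73248 mL
Volume remaining = 84 − 21.73248 = 62.26752 mL
New rate:
Dose = 0.17 mcg/kg/min × 80 kg = 13.6 mcg/min
13.6 mcg/min × 60 min/hr = 816 mcg/hr
Rate = 816 mcg/hr ÷ 11.90476 mcg/mL = 68.544 mL/hr
Time remaining = 62.26752 mL ÷ 68.544 mL/hr = 0.9084314 hr

0.9 hours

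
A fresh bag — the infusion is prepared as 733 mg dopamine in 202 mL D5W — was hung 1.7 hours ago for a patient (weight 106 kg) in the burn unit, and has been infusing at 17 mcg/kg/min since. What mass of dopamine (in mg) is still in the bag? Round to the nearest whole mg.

Dose = 17 mcg/kg/min × 106 kg = 1802 mcg/min
1802 mcg/min × 60 min/hr = 108120 mcg/hr
Concentration = 733 mg ÷ 202 mL = 3.628713 mg/mL = 3628.713 mcg/mL
Rate = 108120 mcg/hr ÷ 3628.713 mcg/mL = 29.79569 mL/hr
Volume infused = 29.79569 mL/hr × 1.7 hr = 50.65267 mL
Volume remaining = 202 − 50.65267 = 151.3473 mL
Drug remaining = 151.3473 mL × 3628.713 mcg/mL = 549196 mcg = 549.196 mg

549 mg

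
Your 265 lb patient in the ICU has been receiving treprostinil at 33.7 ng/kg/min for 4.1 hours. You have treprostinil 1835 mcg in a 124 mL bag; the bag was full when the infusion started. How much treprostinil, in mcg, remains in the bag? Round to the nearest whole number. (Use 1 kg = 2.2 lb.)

836 mcg

Weight = 265 lb ÷ 2.2 lb/kg = 120.4545 kg
Dose = 33.7 ng/kg/min × 120.4545 kg = 4059.318 ng/min
4059.318 ng/min × 60 min/hr = 243559.1 ng/hr
Concentration = 1835 mcg ÷ 124 mL = 14.79839 mcg/mL = 14798.39 ng/mL
Rate = 243559.1 ng/hr ÷ 14798.39 ng/mL = 16.45849 mL/hr
Volume infused = 16.45849 mL/hr × 4.1 hr = 67.4798 mL
Volume remaining = 124 − 67.4798 = 56.5202 mL
Drug remaining = 56.5202 mL × 14798.39 ng/mL = 836407.7 ng = 836.4077 mcg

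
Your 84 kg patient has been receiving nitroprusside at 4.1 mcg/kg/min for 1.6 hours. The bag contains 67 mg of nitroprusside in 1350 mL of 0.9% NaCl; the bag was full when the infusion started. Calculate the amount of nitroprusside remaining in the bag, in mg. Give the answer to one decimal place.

33.9 mg

Dose = 4.1 mcg/kg/min × 84 kg = 344.4 mcg/min
344.4 mcg/min × 60 min/hr = 20664 mcg/hr
Concentration = 67 mg ÷ 1350 mL = 0.04962963 mg/mL = 49.62963 mcg/mL
Rate = 20664 mcg/hr ÷ 49.62963 mcg/mL = 416.3642 mL/hr
Volume infused = 416.3642 mL/hr × 1.6 hr = 666.1827 mL
Volume remaining = 1350 − 666.1827 = 683.8173 mL
Drug remaining = 683.8173 mL × 49.62963 mcg/mL = 33937.6 mcg = 33.9376 mg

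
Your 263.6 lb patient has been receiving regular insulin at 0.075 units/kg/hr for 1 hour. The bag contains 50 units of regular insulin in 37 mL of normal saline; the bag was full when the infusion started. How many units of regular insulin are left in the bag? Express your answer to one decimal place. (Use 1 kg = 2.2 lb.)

Weight = 263.6 lb ÷ 2.2 lb/kg = 119.8182 kg
Dose = 0.075 units/kg/hr × 119.8182 kg = 8.986364 units/hr
Concentration = 50 units ÷ 37 mL = 1.351351 units/mL
Rate = 8.986364 units/hr ÷ 1.351351 units/mL = 6.649909 mL/hr
Volume infused = 6.649909 mL/hr × 1 hr = 6.649909 mL
Volume remaining = 37 − 6.649909 = 30.35009 mL
Drug remaining = 30.35009 mL × 1.351351 units/mL = 41.01364 units

41.0 units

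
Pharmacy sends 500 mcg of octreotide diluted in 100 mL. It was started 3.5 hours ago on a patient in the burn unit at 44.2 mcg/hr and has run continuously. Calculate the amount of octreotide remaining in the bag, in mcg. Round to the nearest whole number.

345 mcg

Concentration = 500 mcg ÷ 100 mL = 5 mcg/mL
Rate = 44.2 mcg/hr ÷ 5 mcg/mL = 8.84 mL/hr
Volume infused = 8.84 mL/hr × 3.5 hr = 30.94 mL
Volume remaining = 100 − 30.94 = 69.06 mL
Drug remaining = 69.06 mL × 5 mcg/mL = 345.3 mcg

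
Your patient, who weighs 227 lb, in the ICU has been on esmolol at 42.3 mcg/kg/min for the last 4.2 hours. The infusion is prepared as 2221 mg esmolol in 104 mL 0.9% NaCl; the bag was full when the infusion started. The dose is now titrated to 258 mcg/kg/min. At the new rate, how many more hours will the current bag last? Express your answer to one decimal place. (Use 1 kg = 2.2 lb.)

0.7 hours

Initial rate:
Weight = 227 lb ÷ 2.2 lb/kg = 103.1818 kg
Dose = 42.3 mcg/kg/min × 103.1818 kg = 4364.591 mcg/min
4364.591 mcg/min × 60 min/hr = 261875.5 mcg/hr
Concentration = 2221 mg ÷ 104 mL = 21.35577 mg/mL = 21355.77 mcg/mL
Rate = 261875.5 mcg/hr ÷ 21355.77 mcg/mL = 12.26252 mL/hr
Volume infused so far = 12.26252 mL/hr × 4.2 hr = 51.50257 mL
Volume remaining = 104 − 51.50257 = 52.49743 mL
New rate:
Dose = 258 mcg/kg/min × 103.1818 kg = 26620.91 mcg/min
26620.91 mcg/min × 60 min/hr = 1597255 mcg/hr
Rate = 1597255 mcg/hr ÷ 21355.77 mcg/mL = 74.79265 mL/hr
Time remaining = 52.49743 mL ÷ 74.79265 mL/hr = 0.7019063 hr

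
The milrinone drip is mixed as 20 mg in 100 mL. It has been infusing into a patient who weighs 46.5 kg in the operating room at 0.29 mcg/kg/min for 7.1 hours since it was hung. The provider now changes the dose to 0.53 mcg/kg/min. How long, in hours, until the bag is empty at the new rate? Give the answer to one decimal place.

Initial rate:
Dose = 0.29 mcg/kg/min × 46.5 kg = 13.485 mcg/min
13.485 mcg/min × 60 min/hr = 809.1 mcg/hr
Concentration = 20 mg ÷ 100 mL = 0.2 mg/mL = 200 mcg/mL
Rate = 809.1 mcg/hr ÷ 200 mcg/mL = 4.0455 mL/hr
Volume infused so far = 4.0455 mL/hr × 7.1 hr = 28.72305 mL
Volume remaining = 100 − 28.72305 = 71.27695 mL
New rate:
Dose = 0.53 mcg/kg/min × 46.5 kg = 24.645 mcg/min
24.645 mcg/min × 60 min/hr = 1478.7 mcg/hr
Rate = 1478.7 mcg/hr ÷ 200 mcg/mL = 7.3935 mL/hr
Time remaining = 71.27695 mL ÷ 7.3935 mL/hr = 9.640488 hr

9.6 hours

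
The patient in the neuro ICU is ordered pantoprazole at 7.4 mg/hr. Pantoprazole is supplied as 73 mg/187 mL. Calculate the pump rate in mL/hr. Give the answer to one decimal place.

19.0 mL/hr

Concentration = 73 mg ÷ 187 mL = 0.3903743 mg/mL
Rate = 7.4 mg/hr ÷ 0.3903743 mg/mL = 18.95616 mL/hr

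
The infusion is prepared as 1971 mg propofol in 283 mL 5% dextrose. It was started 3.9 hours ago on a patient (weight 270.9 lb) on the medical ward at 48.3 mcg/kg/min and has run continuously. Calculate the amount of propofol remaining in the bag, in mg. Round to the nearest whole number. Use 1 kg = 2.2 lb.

579 mg

Weight = 270.9 lb ÷ 2.2 lb/kg = 123.1364 kg
Dose = 48.3 mcg/kg/min × 123.1364 kg = 5947.486 mcg/min
5947.486 mcg/min × 60 min/hr = 356849.2 mcg/hr
Concentration = 1971 mg ÷ 283 mL = 6.964664 mg/mL = 6964.664 mcg/mL
Rate = 356849.2 mcg/hr ÷ 6964.664 mcg/mL = 51.2371 mL/hr
Volume infused = 51.2371 mL/hr × 3.9 hr = 199.8247 mL
Volume remaining = 283 − 199.8247 = 83.17532 mL
Drug remaining = 83.17532 mL × 6964.664 mcg/mL = 579288.2 mcg = 579.2882 mg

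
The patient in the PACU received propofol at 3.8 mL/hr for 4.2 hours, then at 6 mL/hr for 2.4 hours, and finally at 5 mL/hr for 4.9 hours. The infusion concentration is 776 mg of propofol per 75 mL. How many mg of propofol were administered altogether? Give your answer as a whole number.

Concentration = 776 mg ÷ 75 mL = 10.34667 mg/mL
Stage 1: 3.8 mL/hr × 4.2 hr = 15.96 mL → 15.96 mL × 10.34667 mg/mL = 165.1328 mg
Stage 2: 6 mL/hr × 2.4 hr = 14.4 mL → 14.4 mL × 10.34667 mg/mL = 148.992 mg
Stage 3: 5 mL/hr × 4.9 hr = 24.5 mL → 24.5 mL × 10.34667 mg/mL = 253.4933 mg
Total = 165.1328 + 148.992 + 253.4933 = 567.6181 mg

568 mg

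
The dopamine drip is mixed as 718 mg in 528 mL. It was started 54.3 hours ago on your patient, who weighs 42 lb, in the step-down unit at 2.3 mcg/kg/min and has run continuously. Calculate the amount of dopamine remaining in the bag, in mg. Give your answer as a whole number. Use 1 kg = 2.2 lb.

575 mg

Weight = 42 lb ÷ 2.2 lb/kg = 19.09091 kg
Dose = 2.3 mcg/kg/min × 19.09091 kg = 43.90909 mcg/min
43.90909 mcg/min × 60 min/hr = 2634.545 mcg/hr
Concentration = 718 mg ÷ 528 mL = 1.359848 mg/mL = 1359.848 mcg/mL
Rate = 2634.545 mcg/hr ÷ 1359.848 mcg/mL = 1.937382 mL/hr
Volume infused = 1.937382 mL/hr × 54.3 hr = 105.1998 mL
Volume remaining = 528 − 105.1998 = 422.8002 mL
Drug remaining = 422.8002 mL × 1359.848 mcg/mL = 574944.2 mcg = 574.9442 mg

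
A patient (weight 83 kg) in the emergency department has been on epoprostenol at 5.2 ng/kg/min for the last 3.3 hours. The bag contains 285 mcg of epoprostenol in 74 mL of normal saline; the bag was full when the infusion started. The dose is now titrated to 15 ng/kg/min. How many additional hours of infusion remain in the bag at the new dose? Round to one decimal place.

2.7 hours

Initial rate:
Dose = 5.2 ng/kg/min × 83 kg = 431.6 ng/min
431.6 ng/min × 60 min/hr = 25896 ng/hr
Concentration = 285 mcg ÷ 74 mL = 3.851351 mcg/mL = 3851.351 ng/mL
Rate = 25896 ng/hr ÷ 3851.351 ng/mL = 6.723874 mL/hr
Volume infused so far = 6.723874 mL/hr × 3.3 hr = 22.18878 mL
Volume remaining = 74 − 22.18878 = 51.81122 mL
New rate:
Dose = 15 ng/kg/min × 83 kg = 1245 ng/min
1245 ng/min × 60 min/hr = 74700 ng/hr
Rate = 74700 ng/hr ÷ 3851.351 ng/mL = 19.39579 mL/hr
Time remaining = 51.81122 mL ÷ 19.39579 mL/hr = 2.671261 hr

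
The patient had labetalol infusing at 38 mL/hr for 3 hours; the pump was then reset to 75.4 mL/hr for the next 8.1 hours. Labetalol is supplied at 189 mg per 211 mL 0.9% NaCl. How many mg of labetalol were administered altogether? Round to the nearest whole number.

649 mg

Concentration = 189 mg ÷ 211 mL = 0.8957346 mg/mL
Stage 1: 38 mL/hr × 3 hr = 114 mL → 114 mL × 0.8957346 mg/mL = 102.1137 mg
Stage 2: 75.4 mL/hr × 8.1 hr = 610.74 mL → 610.74 mL × 0.8957346 mg/mL = 547.0609 mg
Total = 102.1137 + 547.0609 = 649.1747 mg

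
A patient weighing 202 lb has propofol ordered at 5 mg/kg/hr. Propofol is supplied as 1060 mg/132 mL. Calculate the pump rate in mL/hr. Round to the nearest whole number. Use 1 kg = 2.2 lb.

Weight = 202 lb ÷ 2.2 lb/kg = 91.81818 kg
Dose = 5 mg/kg/hr × 91.81818 kg = 459.0909 mg/hr
Concentration = 1060 mg ÷ 132 mL = 8.030303 mg/mL
Rate = 459.0909 mg/hr ÷ 8.030303 mg/mL = 57.16981 mL/hr

57 mL/hr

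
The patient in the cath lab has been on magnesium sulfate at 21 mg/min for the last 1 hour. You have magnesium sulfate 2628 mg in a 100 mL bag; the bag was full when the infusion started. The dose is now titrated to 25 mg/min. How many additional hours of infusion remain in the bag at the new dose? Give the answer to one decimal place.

Initial rate:
21 mg/min × 60 min/hr = 1260 mg/hr
Concentration = 2628 mg ÷ 100 mL = 26.28 mg/mL
Rate = 1260 mg/hr ÷ 26.28 mg/mL = 47.94521 mL/hr
Volume infused so far = 47.94521 mL/hr × 1 hr = 47.94521 mL
Volume remaining = 100 − 47.94521 = 52.05479 mL
New rate:
25 mg/min × 60 min/hr = 1500 mg/hr
Rate = 1500 mg/hr ÷ 26.28 mg/mL = 57.07763 mL/hr
Time remaining = 52.05479 mL ÷ 57.07763 mL/hr = 0.912 hr

0.9 hours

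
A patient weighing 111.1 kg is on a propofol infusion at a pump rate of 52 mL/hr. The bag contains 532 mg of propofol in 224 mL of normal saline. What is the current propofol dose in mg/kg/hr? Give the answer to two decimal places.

1.11 mg/kg/hr

Concentration = 532 mg ÷ 224 mL = 2.375 mg/mL
Drug rate = 52 mL/hr × 2.375 mg/mL = 123.5 mg/hr
123.5 mg/hr ÷ 111.1 kg = 1.111611 mg/kg/hr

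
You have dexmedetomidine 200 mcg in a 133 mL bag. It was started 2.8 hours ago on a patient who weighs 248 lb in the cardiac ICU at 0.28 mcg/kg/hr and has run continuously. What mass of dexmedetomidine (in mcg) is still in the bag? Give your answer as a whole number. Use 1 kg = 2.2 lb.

112 mcg

Weight = 248 lb ÷ 2.2 lb/kg = 112.7273 kg
Dose = 0.28 mcg/kg/hr × 112.7273 kg = 31.56364 mcg/hr
Concentration = 200 mcg ÷ 133 mL = 1.503759 mcg/mL
Rate = 31.56364 mcg/hr ÷ 1.503759 mcg/mL = 20.98982 mL/hr
Volume infused = 20.98982 mL/hr × 2.8 hr = 58.77149 mL
Volume remaining = 133 − 58.77149 = 74.22851 mL
Drug remaining = 74.22851 mL × 1.503759 mcg/mL = 111.6218 mcg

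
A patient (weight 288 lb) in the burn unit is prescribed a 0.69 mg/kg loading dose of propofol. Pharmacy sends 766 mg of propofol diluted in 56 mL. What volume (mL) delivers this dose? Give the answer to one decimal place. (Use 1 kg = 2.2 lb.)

6.6 mL

Weight = 288 lb ÷ 2.2 lb/kg = 130.9091 kg
Dose = 0.69 mg/kg × 130.9091 kg = 90.32727 mg
Concentration = 766 mg ÷ 56 mL = 13.67857 mg/mL
Volume = 90.32727 mg ÷ 13.67857 mg/mL = 6.60356 mL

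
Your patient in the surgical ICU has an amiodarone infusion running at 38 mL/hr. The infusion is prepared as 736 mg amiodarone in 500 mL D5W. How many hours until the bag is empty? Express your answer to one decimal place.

Duration = 500 mL ÷ 38 mL/hr = 13.15789 hr

13.2 hours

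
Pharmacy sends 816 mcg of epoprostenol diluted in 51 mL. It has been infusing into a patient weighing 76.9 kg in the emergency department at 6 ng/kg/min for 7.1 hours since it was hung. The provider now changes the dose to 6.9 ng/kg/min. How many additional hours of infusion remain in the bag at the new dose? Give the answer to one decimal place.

19.5 hours

Initial rate:
Dose = 6 ng/kg/min × 76.9 kg = 461.4 ng/min
461.4 ng/min × 60 min/hr = 27684 ng/hr
Concentration = 816 mcg ÷ 51 mL = 16 mcg/mL = 16000 ng/mL
Rate = 27684 ng/hr ÷ 16000 ng/mL = 1.73025 mL/hr
Volume infused so far = 1.73025 mL/hr × 7.1 hr = 12.28478 mL
Volume remaining = 51 − 12.28478 = 38.71522 mL
New rate:
Dose = 6.9 ng/kg/min × 76.9 kg = 530.61 ng/min
530.61 ng/min × 60 min/hr = 31836.6 ng/hr
Rate = 31836.6 ng/hr ÷ 16000 ng/mL = 1.989788 mL/hr
Time remaining = 38.71522 mL ÷ 1.989788 mL/hr = 19.45696 hr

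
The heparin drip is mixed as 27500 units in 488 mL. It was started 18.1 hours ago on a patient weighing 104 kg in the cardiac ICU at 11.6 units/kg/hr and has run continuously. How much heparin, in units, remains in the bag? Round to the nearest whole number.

5664 units

Dose = 11.6 units/kg/hr × 104 kg = 1206.4 units/hr
Concentration = 27500 units ÷ 488 mL = 56.35246 units/mL
Rate = 1206.4 units/hr ÷ 56.35246 units/mL = 21.40812 mL/hr
Volume infused = 21.40812 mL/hr × 18.1 hr = 387.4869 mL
Volume remaining = 488 − 387.4869 = 100.5131 mL
Drug remaining = 100.5131 mL × 56.35246 units/mL = 5664.16 units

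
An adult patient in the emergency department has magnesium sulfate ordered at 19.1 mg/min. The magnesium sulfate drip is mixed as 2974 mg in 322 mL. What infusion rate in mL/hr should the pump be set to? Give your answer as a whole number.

124 mL/hr

19.1 mg/min × 60 min/hr = 1146 mg/hr
Concentration = 2974 mg ÷ 322 mL = 9.236025 mg/mL
Rate = 1146 mg/hr ÷ 9.236025 mg/mL = 124.0794 mL/hr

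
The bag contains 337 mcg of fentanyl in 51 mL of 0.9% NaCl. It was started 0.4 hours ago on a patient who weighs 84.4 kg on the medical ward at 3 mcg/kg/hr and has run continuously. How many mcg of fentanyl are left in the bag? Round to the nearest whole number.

Dose = 3 mcg/kg/hr × 84.4 kg = 253.2 mcg/hr
Concentration = 337 mcg ÷ 51 mL = 6.607843 mcg/mL
Rate = 253.2 mcg/hr ÷ 6.607843 mcg/mL = 38.3181 mL/hr
Volume infused = 38.3181 mL/hr × 0.4 hr = 15.32724 mL
Volume remaining = 51 − 15.32724 = 35.67276 mL
Drug remaining = 35.67276 mL × 6.607843 mcg/mL = 235.72 mcg

236 mcg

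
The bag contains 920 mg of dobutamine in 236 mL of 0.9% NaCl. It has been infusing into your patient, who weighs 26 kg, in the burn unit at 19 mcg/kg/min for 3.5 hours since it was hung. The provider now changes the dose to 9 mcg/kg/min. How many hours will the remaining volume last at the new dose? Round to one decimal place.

58.1 hours

Initial rate:
Dose = 19 mcg/kg/min × 26 kg = 494 mcg/min
494 mcg/min × 60 min/hr = 29640 mcg/hr
Concentration = 920 mg ÷ 236 mL = 3.898305 mg/mL = 3898.305 mcg/mL
Rate = 29640 mcg/hr ÷ 3898.305 mcg/mL = 7.603304 mL/hr
Volume infused so far = 7.603304 mL/hr × 3.5 hr = 26.61157 mL
Volume remaining = 236 − 26.61157 = 209.3884 mL
New rate:
Dose = 9 mcg/kg/min × 26 kg = 234 mcg/min
234 mcg/min × 60 min/hr = 14040 mcg/hr
Rate = 14040 mcg/hr ÷ 3898.305 mcg/mL = 3.601565 mL/hr
Time remaining = 209.3884 mL ÷ 3.601565 mL/hr = 58.13818 hr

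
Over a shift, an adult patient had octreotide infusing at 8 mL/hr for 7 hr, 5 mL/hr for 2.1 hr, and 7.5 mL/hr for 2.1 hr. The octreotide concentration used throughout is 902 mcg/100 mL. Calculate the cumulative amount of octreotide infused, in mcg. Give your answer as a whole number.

742 mcg

Concentration = 902 mcg ÷ 100 mL = 9.02 mcg/mL
Stage 1: 8 mL/hr × 7 hr = 56 mL → 56 mL × 9.02 mcg/mL = 505.12 mcg
Stage 2: 5 mL/hr × 2.1 hr = 10.5 mL → 10.5 mL × 9.02 mcg/mL = 94.71 mcg
Stage 3: 7.5 mL/hr × 2.1 hr = 15.75 mL → 15.75 mL × 9.02 mcg/mL = 142.065 mcg
Total = 505.12 + 94.71 + 142.065 = 741.895 mcg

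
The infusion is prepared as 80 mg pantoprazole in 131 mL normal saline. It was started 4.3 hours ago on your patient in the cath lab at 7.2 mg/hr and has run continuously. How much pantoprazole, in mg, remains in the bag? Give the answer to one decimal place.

49.0 mg

Concentration = 80 mg ÷ 131 mL = 0.610687 mg/mL
Rate = 7.2 mg/hr ÷ 0.610687 mg/mL = 11.79 mL/hr
Volume infused = 11.79 mL/hr × 4.3 hr = 50.697 mL
Volume remaining = 131 − 50.697 = 80.303 mL
Drug remaining = 80.303 mL × 0.610687 mg/mL = 49.04 mg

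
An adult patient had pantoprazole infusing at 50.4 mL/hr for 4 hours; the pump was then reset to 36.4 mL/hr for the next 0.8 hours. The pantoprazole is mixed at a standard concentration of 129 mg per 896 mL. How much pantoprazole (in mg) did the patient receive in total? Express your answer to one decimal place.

33.2 mg

Concentration = 129 mg ÷ 896 mL = 0.1439732 mg/mL
Stage 1: 50.4 mL/hr × 4 hr = 201.6 mL → 201.6 mL × 0.1439732 mg/mL = 29.025 mg
Stage 2: 36.4 mL/hr × 0.8 hr = 29.12 mL → 29.12 mL × 0.1439732 mg/mL = 4.1925 mg
Total = 29.025 + 4.1925 = 33.2175 mg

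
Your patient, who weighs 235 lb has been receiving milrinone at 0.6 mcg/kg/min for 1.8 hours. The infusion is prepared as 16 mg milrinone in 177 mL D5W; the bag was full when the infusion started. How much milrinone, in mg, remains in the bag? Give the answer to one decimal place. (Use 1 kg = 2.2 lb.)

Weight = 235 lb ÷ 2.2 lb/kg = 106.8182 kg
Dose = 0.6 mcg/kg/min × 106.8182 kg = 64.09091 mcg/min
64.09091 mcg/min × 60 min/hr = 3845.455 mcg/hr
Concentration = 16 mg ÷ 177 mL = 0.09039548 mg/mL = 90.39548 mcg/mL
Rate = 3845.455 mcg/hr ÷ 90.39548 mcg/mL = 42.54034 mL/hr
Volume infused = 42.54034 mL/hr × 1.8 hr = 76.57261 mL
Volume remaining = 177 − 76.57261 = 100.4274 mL
Drug remaining = 100.4274 mL × 90.39548 mcg/mL = 9078.182 mcg = 9.078182 mg

9.1 mg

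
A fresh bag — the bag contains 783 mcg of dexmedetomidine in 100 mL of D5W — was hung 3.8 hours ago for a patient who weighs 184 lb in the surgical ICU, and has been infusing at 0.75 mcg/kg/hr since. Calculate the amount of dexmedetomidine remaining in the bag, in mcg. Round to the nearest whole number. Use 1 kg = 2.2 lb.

545 mcg

Weight = 184 lb ÷ 2.2 lb/kg = 83.63636 kg
Dose = 0.75 mcg/kg/hr × 83.63636 kg = 62.72727 mcg/hr
Concentration = 783 mcg ÷ 100 mL = 7.83 mcg/mL
Rate = 62.72727 mcg/hr ÷ 7.83 mcg/mL = 8.011146 mL/hr
Volume infused = 8.011146 mL/hr × 3.8 hr = 30.44235 mL
Volume remaining = 100 − 30.44235 = 69.55765 mL
Drug remaining = 69.55765 mL × 7.83 mcg/mL = 544.6364 mcg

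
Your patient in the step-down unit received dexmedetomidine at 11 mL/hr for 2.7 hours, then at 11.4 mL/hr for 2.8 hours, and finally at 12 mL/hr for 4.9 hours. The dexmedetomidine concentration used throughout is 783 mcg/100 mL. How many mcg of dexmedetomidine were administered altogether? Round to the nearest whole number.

Concentration = 783 mcg ÷ 100 mL = 7.83 mcg/mL
Stage 1: 11 mL/hr × 2.7 hr = 29.7 mL → 29.7 mL × 7.83 mcg/mL = 232.551 mcg
Stage 2: 11.4 mL/hr × 2.8 hr = 31.92 mL → 31.92 mL × 7.83 mcg/mL = 249.9336 mcg
Stage 3: 12 mL/hr × 4.9 hr = 58.8 mL → 58.8 mL × 7.83 mcg/mL = 460.404 mcg
Total = 232.551 + 249.9336 + 460.404 = 942.8886 mcg

943 mcg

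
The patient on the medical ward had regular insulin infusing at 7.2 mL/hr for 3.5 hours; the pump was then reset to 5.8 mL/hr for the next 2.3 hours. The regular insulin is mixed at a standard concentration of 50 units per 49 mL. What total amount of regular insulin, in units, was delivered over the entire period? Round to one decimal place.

Concentration = 50 units ÷ 49 mL = 1.020408 units/mL
Stage 1: 7.2 mL/hr × 3.5 hr = 25.2 mL → 25.2 mL × 1.020408 units/mL = 25.71429 units
Stage 2: 5.8 mL/hr × 2.3 hr = 13.34 mL → 13.34 mL × 1.020408 units/mL = 13.61224 units
Total = 25.71429 + 13.61224 = 39.32653 units

39.3 units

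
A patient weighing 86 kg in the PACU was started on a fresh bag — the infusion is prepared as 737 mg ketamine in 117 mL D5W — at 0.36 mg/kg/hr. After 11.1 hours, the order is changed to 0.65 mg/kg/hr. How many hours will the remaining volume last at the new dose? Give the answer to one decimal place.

7.0 hours

Initial rate:
Dose = 0.36 mg/kg/hr × 86 kg = 30.96 mg/hr
Concentration = 737 mg ÷ 117 mL = 6.299145 mg/mL
Rate = 30.96 mg/hr ÷ 6.299145 mg/mL = 4.914953 mL/hr
Volume infused so far = 4.914953 mL/hr × 11.1 hr = 54.55597 mL
Volume remaining = 117 − 54.55597 = 62.44403 mL
New rate:
Dose = 0.65 mg/kg/hr × 86 kg = 55.9 mg/hr
Rate = 55.9 mg/hr ÷ 6.299145 mg/mL = 8.87422 mL/hr
Time remaining = 62.44403 mL ÷ 8.87422 mL/hr = 7.036565 hr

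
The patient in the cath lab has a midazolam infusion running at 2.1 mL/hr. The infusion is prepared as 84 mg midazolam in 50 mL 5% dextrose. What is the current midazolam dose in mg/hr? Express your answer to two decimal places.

3.53 mg/hr

Concentration = 84 mg ÷ 50 mL = 1.68 mg/mL
Drug rate = 2.1 mL/hr × 1.68 mg/mL = 3.528 mg/hr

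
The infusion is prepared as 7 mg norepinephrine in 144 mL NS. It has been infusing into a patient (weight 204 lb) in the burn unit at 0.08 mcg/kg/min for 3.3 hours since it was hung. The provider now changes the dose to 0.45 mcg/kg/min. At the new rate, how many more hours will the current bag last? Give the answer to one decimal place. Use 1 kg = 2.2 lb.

Initial rate:
Weight = 204 lb ÷ 2.2 lb/kg = 92.72727 kg
Dose = 0.08 mcg/kg/min × 92.72727 kg = 7.418182 mcg/min
7.418182 mcg/min × 60 min/hr = 445.0909 mcg/hr
Concentration = 7 mg ÷ 144 mL = 0.04861111 mg/mL = 48.61111 mcg/mL
Rate = 445.0909 mcg/hr ÷ 48.61111 mcg/mL = 9.156156 mL/hr
Volume infused so far = 9.156156 mL/hr × 3.3 hr = 30.21531 mL
Volume remaining = 144 − 30.21531 = 113.7847 mL
New rate:
Dose = 0.45 mcg/kg/min × 92.72727 kg = 41.72727 mcg/min
41.72727 mcg/min × 60 min/hr = 2503.636 mcg/hr
Rate = 2503.636 mcg/hr ÷ 48.61111 mcg/mL = 51.50338 mL/hr
Time remaining = 113.7847 mL ÷ 51.50338 mL/hr = 2.209267 hr

2.2 hours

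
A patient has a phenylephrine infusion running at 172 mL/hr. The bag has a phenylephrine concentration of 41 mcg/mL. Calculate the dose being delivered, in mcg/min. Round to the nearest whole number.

Drug rate = 172 mL/hr × 41 mcg/mL = 7052 mcg/hr
7052 mcg/hr ÷ 60 min/hr = 117.5333 mcg/min

118 mcg/min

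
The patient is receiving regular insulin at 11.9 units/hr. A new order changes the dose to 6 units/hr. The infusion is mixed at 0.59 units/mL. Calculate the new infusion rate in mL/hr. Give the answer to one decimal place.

Rate = 6 units/hr ÷ 0.59 units/mL = 10.16949 mL/hr

10.2 mL/hr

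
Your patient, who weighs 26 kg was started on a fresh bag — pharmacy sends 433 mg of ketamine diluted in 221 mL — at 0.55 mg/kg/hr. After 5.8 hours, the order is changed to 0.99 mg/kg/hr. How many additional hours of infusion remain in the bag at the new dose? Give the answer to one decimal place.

Initial rate:
Dose = 0.55 mg/kg/hr × 26 kg = 14.3 mg/hr
Concentration = 433 mg ÷ 221 mL = 1.959276 mg/mL
Rate = 14.3 mg/hr ÷ 1.959276 mg/mL = 7.298614 mL/hr
Volume infused so far = 7.298614 mL/hr × 5.8 hr = 42.33196 mL
Volume remaining = 221 − 42.33196 = 178.668 mL
New rate:
Dose = 0.99 mg/kg/hr × 26 kg = 25.74 mg/hr
Rate = 25.74 mg/hr ÷ 1.959276 mg/mL = 13.13751 mL/hr
Time remaining = 178.668 mL ÷ 13.13751 mL/hr = 13.59984 hr

13.6 hours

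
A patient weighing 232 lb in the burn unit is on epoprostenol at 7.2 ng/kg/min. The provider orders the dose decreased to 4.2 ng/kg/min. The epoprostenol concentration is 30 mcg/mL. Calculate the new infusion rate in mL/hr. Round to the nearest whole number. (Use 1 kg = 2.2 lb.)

Weight = 232 lb ÷ 2.2 lb/kg = 105.4545 kg
Dose = 4.2 ng/kg/min × 105.4545 kg = 442.9091 ng/min
442.9091 ng/min × 60 min/hr = 26574.55 ng/hr
Concentration = 30 mcg/mL = 30000 ng/mL
Rate = 26574.55 ng/hr ÷ 30000 ng/mL = 0.8858182 mL/hr

1 mL/hr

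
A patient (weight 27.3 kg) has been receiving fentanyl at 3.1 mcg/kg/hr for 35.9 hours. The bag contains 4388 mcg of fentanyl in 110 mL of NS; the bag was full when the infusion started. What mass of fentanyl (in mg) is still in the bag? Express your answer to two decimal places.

Dose = 3.1 mcg/kg/hr × 27.3 kg = 84.63 mcg/hr
Concentration = 4388 mcg ÷ 110 mL = 39.89091 mcg/mL
Rate = 84.63 mcg/hr ÷ 39.89091 mcg/mL = 2.121536 mL/hr
Volume infused = 2.121536 mL/hr × 35.9 hr = 76.16314 mL
Volume remaining = 110 − 76.16314 = 33.83686 mL
Drug remaining = 33.83686 mL × 39.89091 mcg/mL = 1349.783 mcg = 1.349783 mg

1.35 mg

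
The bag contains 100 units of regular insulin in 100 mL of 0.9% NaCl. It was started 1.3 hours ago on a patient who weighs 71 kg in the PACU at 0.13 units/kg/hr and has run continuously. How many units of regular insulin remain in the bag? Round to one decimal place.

Dose = 0.13 units/kg/hr × 71 kg = 9.23 units/hr
Concentration = 100 units ÷ 100 mL = 1 units/mL
Rate = 9.23 units/hr ÷ 1 units/mL = 9.23 mL/hr
Volume infused = 9.23 mL/hr × 1.3 hr = 11.999 mL
Volume remaining = 100 − 11.999 = 88.001 mL
Drug remaining = 88.001 mL × 1 units/mL = 88.001 units

88.0 units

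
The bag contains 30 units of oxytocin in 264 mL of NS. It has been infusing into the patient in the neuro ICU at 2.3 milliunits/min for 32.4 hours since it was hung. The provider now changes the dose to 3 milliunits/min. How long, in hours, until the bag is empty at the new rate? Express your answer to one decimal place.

Initial rate:
2.3 milliunits/min × 60 min/hr = 138 milliunits/hr
Concentration = 30 units ÷ 264 mL = 0.1136364 units/mL = 113.6364 milliunits/mL
Rate = 138 milliunits/hr ÷ 113.6364 milliunits/mL = 1.2144 mL/hr
Volume infused so far = 1.2144 mL/hr × 32.4 hr = 39.34656 mL
Volume remaining = 264 − 39.34656 = 224.6534 mL
New rate:
3 milliunits/min × 60 min/hr = 180 milliunits/hr
Rate = 180 milliunits/hr ÷ 113.6364 milliunits/mL = 1.584 mL/hr
Time remaining = 224.6534 mL ÷ 1.584 mL/hr = 141.8267 hr

141.8 hours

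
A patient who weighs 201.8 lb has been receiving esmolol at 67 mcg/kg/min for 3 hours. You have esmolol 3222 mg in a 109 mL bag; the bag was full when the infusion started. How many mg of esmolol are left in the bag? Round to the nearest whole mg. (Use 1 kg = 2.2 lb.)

Weight = 201.8 lb ÷ 2.2 lb/kg = 91.72727 kg
Dose = 67 mcg/kg/min × 91.72727 kg = 6145.727 mcg/min
6145.727 mcg/min × 60 min/hr = 368743.6 mcg/hr
Concentration = 3222 mg ÷ 109 mL = 29.55963 mg/mL = 29559.63 mcg/mL
Rate = 368743.6 mcg/hr ÷ 29559.63 mcg/mL = 12.47457 mL/hr
Volume infused = 12.47457 mL/hr × 3 hr = 37.4237 mL
Volume remaining = 109 − 37.4237 = 71.5763 mL
Drug remaining = 71.5763 mL × 29559.63 mcg/mL = 2115769 mcg = 2115.769 mg

2116 mg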